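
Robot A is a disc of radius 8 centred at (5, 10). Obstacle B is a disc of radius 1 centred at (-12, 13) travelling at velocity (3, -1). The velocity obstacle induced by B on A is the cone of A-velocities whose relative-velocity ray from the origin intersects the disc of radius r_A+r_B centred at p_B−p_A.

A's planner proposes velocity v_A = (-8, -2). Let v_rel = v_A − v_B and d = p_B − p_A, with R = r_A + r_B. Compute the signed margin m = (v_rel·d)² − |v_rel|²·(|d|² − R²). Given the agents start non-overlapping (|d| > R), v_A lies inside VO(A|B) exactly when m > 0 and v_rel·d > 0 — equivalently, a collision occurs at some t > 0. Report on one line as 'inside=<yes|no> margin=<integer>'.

d = (-17, 3),  |d|² = 298;  R = 8+1 = 9,  c = 298−9² = 217
v_rel = (-11, -1),  |v_rel|² = 122;  v_rel·d = (-11)·(-17) + (-1)·(3) = 184
122·t² − 368·t + 217 = 0  ⇒  m = 184² − 122·217 = 7382
m = 7382 > 0,  v_rel·d = 184 > 0  ⇒  inside

inside=yes margin=7382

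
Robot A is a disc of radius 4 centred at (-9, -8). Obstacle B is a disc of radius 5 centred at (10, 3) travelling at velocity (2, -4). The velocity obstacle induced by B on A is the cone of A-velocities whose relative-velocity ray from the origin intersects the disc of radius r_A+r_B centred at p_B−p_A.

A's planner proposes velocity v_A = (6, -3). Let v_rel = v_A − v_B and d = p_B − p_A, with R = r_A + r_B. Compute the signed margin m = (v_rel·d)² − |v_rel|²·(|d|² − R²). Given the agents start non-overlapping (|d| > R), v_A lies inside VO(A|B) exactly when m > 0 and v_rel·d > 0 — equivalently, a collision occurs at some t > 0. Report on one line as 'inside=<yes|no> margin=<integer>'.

d = (19, 11),  |d|² = 482;  R = 4+5 = 9,  c = 482−9² = 401
v_rel = (4, 1),  |v_rel|² = 17;  v_rel·d = (4)·(19) + (1)·(11) = 87
17·t² − 174·t + 401 = 0  ⇒  m = 87² − 17·401 = 752
m = 752 > 0,  v_rel·d = 87 > 0  ⇒  inside

inside=yes margin=752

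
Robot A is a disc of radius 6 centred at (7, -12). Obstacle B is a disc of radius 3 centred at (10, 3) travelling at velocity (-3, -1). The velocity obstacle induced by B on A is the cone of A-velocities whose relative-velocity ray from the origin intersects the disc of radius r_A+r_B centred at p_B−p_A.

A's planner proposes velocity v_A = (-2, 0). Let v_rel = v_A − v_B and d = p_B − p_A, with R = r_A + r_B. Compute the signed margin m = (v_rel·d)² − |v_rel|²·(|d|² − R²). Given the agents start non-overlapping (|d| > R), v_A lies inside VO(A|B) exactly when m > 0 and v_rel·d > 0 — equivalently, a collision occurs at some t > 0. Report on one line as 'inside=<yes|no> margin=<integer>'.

d = (3, 15),  |d|² = 234;  R = 6+3 = 9,  c = 234−9² = 153
v_rel = (1, 1),  |v_rel|² = 2;  v_rel·d = (1)·(3) + (1)·(15) = 18
2·t² − 36·t + 153 = 0  ⇒  m = 18² − 2·153 = 18
m = 18 > 0,  v_rel·d = 18 > 0  ⇒  inside

inside=yes margin=18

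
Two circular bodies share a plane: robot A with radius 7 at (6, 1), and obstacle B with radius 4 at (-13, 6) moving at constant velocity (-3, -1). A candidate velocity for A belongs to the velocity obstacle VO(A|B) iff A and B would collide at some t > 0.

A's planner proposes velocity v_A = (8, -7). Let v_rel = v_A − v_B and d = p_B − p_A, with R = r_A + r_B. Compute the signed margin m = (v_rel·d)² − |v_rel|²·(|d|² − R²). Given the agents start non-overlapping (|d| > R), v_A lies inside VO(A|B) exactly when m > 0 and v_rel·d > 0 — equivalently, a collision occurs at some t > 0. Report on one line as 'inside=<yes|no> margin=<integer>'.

d = (-19, 5),  |d|² = 386;  R = 7+4 = 11,  c = 386−11² = 265
v_rel = (11, -6),  |v_rel|² = 157;  v_rel·d = (11)·(-19) + (-6)·(5) = -239
157·t² + 478·t + 265 = 0  ⇒  m = (-239)² − 157·265 = 15516
m = 15516 > 0,  v_rel·d = -239 < 0  ⇒  outside

inside=no margin=15516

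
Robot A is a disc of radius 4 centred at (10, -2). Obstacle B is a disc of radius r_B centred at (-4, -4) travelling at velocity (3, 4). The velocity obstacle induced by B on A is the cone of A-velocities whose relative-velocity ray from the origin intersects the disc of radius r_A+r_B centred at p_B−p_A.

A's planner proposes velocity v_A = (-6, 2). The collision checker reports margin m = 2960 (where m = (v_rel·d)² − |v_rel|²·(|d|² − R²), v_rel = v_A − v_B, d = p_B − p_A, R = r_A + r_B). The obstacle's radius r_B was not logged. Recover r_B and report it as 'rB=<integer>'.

m = 2960
d = (-14, -2);  v_rel = (-9, -2),  |v_rel|² = 85
v_rel×d = (-9)·(-2) − (-2)·(-14) = -10
since m = R²·85 − (-10)²:  R² = (100 + 2960) / 85 = 36
R = √36 = 6  ⇒  r_B = 6 − 4 = 2

rB=2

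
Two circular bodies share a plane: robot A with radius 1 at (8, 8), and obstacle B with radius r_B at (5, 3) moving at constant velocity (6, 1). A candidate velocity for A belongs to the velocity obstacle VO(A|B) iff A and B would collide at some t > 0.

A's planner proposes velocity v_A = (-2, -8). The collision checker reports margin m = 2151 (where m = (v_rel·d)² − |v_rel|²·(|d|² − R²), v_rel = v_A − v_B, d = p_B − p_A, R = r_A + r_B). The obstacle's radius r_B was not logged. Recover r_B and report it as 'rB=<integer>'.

m = 2151
d = (-3, -5);  v_rel = (-8, -9),  |v_rel|² = 145
v_rel×d = (-8)·(-5) − (-9)·(-3) = 13
since m = R²·145 − 13²:  R² = (169 + 2151) / 145 = 16
R = √16 = 4  ⇒  r_B = 4 − 1 = 3

rB=3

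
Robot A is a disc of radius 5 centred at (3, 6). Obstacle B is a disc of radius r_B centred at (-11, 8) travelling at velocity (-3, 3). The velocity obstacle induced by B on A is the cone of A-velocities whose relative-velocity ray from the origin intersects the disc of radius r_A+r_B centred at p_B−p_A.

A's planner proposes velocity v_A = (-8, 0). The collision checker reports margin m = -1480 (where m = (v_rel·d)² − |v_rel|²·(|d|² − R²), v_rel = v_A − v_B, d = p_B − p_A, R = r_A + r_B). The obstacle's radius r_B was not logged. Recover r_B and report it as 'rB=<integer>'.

m = -1480
d = (-14, 2);  v_rel = (-5, -3),  |v_rel|² = 34
v_rel×d = (-5)·(2) − (-3)·(-14) = -52
since m = R²·34 − (-52)²:  R² = (2704 + -1480) / 34 = 36
R = √36 = 6  ⇒  r_B = 6 − 5 = 1

rB=1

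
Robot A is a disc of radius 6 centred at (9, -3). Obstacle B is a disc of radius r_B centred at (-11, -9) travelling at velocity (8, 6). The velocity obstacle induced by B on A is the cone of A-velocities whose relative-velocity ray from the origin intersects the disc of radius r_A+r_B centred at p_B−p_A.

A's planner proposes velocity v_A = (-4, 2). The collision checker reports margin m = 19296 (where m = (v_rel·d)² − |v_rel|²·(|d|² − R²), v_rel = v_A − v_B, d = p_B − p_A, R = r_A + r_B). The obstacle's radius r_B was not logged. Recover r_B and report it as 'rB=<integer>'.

m = 19296
d = (-20, -6);  v_rel = (-12, -4),  |v_rel|² = 160
v_rel×d = (-12)·(-6) − (-4)·(-20) = -8
since m = R²·160 − (-8)²:  R² = (64 + 19296) / 160 = 121
R = √121 = 11  ⇒  r_B = 11 − 6 = 5

rB=5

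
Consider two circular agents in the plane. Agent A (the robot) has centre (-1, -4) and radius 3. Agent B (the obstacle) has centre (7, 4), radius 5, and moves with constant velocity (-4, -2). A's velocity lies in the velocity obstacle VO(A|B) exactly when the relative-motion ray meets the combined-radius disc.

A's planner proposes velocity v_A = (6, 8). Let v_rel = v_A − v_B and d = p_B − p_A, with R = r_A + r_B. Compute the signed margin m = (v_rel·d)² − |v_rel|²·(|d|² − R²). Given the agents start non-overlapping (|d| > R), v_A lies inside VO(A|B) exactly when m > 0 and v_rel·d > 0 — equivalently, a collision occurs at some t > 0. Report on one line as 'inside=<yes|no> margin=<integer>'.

d = (8, 8),  |d|² = 128;  R = 3+5 = 8,  c = 128−8² = 64
v_rel = (10, 10),  |v_rel|² = 200;  v_rel·d = (10)·(8) + (10)·(8) = 160
200·t² − 320·t + 64 = 0  ⇒  m = 160² − 200·64 = 12800
m = 12800 > 0,  v_rel·d = 160 > 0  ⇒  inside

inside=yes margin=12800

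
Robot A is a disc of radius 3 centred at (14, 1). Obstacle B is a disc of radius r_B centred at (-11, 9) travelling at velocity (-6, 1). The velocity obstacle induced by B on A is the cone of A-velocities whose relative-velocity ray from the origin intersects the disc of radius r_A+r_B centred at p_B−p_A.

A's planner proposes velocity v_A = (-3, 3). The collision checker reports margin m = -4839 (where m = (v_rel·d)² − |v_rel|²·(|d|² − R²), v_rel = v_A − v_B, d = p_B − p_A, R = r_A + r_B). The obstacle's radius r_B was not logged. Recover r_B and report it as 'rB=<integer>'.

m = -4839
d = (-25, 8);  v_rel = (3, 2),  |v_rel|² = 13
v_rel×d = (3)·(8) − (2)·(-25) = 74
since m = R²·13 − 74²:  R² = (5476 + -4839) / 13 = 49
R = √49 = 7  ⇒  r_B = 7 − 3 = 4

rB=4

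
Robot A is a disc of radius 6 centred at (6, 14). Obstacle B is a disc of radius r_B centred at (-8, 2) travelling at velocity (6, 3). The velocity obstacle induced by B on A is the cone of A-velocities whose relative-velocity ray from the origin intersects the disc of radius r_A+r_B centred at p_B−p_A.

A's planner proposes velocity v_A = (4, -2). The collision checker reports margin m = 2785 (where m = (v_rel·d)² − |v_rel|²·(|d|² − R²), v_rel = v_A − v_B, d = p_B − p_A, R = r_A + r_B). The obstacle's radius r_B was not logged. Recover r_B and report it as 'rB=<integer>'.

m = 2785
d = (-14, -12);  v_rel = (-2, -5),  |v_rel|² = 29
v_rel×d = (-2)·(-12) − (-5)·(-14) = -46
since m = R²·29 − (-46)²:  R² = (2116 + 2785) / 29 = 169
R = √169 = 13  ⇒  r_B = 13 − 6 = 7

rB=7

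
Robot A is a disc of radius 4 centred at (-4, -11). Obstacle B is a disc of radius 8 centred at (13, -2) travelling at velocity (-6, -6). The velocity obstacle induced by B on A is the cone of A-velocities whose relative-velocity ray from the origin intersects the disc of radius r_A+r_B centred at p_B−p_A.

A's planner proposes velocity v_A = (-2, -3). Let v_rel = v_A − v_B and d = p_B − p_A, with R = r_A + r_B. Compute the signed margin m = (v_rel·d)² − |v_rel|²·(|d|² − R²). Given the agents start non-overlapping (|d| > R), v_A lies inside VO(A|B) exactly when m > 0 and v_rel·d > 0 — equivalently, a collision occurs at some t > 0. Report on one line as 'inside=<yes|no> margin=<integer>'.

d = (17, 9),  |d|² = 370;  R = 4+8 = 12,  c = 370−12² = 226
v_rel = (4, 3),  |v_rel|² = 25;  v_rel·d = (4)·(17) + (3)·(9) = 95
25·t² − 190·t + 226 = 0  ⇒  m = 95² − 25·226 = 3375
m = 3375 > 0,  v_rel·d = 95 > 0  ⇒  inside

inside=yes margin=3375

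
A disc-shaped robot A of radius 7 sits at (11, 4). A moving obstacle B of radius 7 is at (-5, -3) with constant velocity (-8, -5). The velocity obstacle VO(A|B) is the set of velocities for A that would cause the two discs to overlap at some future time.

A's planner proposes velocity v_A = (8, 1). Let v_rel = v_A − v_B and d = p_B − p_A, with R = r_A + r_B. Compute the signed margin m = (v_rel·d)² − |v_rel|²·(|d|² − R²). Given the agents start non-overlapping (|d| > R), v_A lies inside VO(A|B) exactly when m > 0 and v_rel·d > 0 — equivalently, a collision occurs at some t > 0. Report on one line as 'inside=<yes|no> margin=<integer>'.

d = (-16, -7),  |d|² = 305;  R = 7+7 = 14,  c = 305−14² = 109
v_rel = (16, 6),  |v_rel|² = 292;  v_rel·d = (16)·(-16) + (6)·(-7) = -298
292·t² + 596·t + 109 = 0  ⇒  m = (-298)² − 292·109 = 56976
m = 56976 > 0,  v_rel·d = -298 < 0  ⇒  outside

inside=no margin=56976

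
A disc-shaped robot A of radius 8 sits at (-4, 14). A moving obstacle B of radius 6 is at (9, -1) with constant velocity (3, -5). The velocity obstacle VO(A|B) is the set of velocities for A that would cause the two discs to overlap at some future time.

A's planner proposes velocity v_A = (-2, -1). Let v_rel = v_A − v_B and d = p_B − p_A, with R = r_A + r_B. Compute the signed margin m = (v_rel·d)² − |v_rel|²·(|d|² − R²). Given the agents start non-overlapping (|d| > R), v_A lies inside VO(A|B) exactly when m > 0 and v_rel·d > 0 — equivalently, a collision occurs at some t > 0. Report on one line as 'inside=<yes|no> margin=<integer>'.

d = (13, -15),  |d|² = 394;  R = 8+6 = 14,  c = 394−14² = 198
v_rel = (-5, 4),  |v_rel|² = 41;  v_rel·d = (-5)·(13) + (4)·(-15) = -125
41·t² + 250·t + 198 = 0  ⇒  m = (-125)² − 41·198 = 7507
m = 7507 > 0,  v_rel·d = -125 < 0  ⇒  outside

inside=no margin=7507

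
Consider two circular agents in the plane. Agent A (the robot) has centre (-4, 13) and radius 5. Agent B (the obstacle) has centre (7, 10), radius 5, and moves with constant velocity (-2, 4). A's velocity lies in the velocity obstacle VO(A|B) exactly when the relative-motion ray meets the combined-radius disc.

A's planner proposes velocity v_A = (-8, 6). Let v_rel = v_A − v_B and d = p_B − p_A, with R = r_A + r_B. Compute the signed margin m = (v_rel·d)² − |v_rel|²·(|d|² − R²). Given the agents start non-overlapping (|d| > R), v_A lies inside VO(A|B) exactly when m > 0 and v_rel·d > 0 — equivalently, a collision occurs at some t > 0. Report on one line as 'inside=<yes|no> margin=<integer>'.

d = (11, -3),  |d|² = 130;  R = 5+5 = 10,  c = 130−10² = 30
v_rel = (-6, 2),  |v_rel|² = 40;  v_rel·d = (-6)·(11) + (2)·(-3) = -72
40·t² + 144·t + 30 = 0  ⇒  m = (-72)² − 40·30 = 3984
m = 3984 > 0,  v_rel·d = -72 < 0  ⇒  outside

inside=no margin=3984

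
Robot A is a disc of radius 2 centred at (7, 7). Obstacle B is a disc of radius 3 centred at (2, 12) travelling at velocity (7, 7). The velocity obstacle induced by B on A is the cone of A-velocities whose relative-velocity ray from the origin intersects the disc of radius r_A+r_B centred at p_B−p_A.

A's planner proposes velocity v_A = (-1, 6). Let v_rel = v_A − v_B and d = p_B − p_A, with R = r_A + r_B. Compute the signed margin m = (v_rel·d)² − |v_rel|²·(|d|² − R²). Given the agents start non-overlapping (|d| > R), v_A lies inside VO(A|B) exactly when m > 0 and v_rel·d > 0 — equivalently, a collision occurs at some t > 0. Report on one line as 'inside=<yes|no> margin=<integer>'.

d = (-5, 5),  |d|² = 50;  R = 2+3 = 5,  c = 50−5² = 25
v_rel = (-8, -1),  |v_rel|² = 65;  v_rel·d = (-8)·(-5) + (-1)·(5) = 35
65·t² − 70·t + 25 = 0  ⇒  m = 35² − 65·25 = -400
m = -400 < 0,  v_rel·d = 35 > 0  ⇒  outside

inside=no margin=-400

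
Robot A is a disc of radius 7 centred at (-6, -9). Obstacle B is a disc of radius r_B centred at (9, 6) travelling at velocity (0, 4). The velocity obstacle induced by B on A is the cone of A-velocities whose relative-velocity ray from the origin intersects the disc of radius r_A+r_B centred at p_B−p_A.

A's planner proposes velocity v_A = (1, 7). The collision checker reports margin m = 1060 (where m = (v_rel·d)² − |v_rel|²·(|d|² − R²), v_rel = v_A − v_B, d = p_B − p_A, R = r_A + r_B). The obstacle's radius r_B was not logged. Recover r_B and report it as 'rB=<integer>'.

m = 1060
d = (15, 15);  v_rel = (1, 3),  |v_rel|² = 10
v_rel×d = (1)·(15) − (3)·(15) = -30
since m = R²·10 − (-30)²:  R² = (900 + 1060) / 10 = 196
R = √196 = 14  ⇒  r_B = 14 − 7 = 7

rB=7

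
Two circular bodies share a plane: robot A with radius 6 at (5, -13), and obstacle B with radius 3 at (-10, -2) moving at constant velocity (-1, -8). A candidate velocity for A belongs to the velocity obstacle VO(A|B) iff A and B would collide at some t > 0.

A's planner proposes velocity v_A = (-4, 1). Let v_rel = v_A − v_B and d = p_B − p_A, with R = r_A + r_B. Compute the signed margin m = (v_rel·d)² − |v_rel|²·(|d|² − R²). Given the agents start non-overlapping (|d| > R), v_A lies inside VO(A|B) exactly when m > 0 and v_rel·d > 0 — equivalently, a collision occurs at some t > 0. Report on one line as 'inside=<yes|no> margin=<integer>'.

d = (-15, 11),  |d|² = 346;  R = 6+3 = 9,  c = 346−9² = 265
v_rel = (-3, 9),  |v_rel|² = 90;  v_rel·d = (-3)·(-15) + (9)·(11) = 144
90·t² − 288·t + 265 = 0  ⇒  m = 144² − 90·265 = -3114
m = -3114 < 0,  v_rel·d = 144 > 0  ⇒  outside

inside=no margin=-3114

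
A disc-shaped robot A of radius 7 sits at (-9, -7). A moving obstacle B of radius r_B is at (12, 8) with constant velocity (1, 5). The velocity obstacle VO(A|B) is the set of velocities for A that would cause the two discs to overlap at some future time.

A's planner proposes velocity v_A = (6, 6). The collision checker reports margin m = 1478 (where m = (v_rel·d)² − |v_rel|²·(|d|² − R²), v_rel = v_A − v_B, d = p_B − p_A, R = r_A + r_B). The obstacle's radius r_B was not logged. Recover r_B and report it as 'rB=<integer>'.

m = 1478
d = (21, 15);  v_rel = (5, 1),  |v_rel|² = 26
v_rel×d = (5)·(15) − (1)·(21) = 54
since m = R²·26 − 54²:  R² = (2916 + 1478) / 26 = 169
R = √169 = 13  ⇒  r_B = 13 − 7 = 6

rB=6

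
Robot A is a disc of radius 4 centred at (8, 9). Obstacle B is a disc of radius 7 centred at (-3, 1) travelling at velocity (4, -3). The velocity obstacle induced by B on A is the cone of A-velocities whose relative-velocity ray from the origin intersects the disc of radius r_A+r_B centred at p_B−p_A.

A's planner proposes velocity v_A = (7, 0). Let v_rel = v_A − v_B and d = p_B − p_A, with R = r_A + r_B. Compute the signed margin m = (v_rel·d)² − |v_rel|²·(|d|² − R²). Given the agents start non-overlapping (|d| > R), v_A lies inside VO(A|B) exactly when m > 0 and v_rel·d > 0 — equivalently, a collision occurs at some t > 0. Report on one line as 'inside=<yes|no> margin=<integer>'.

d = (-11, -8),  |d|² = 185;  R = 4+7 = 11,  c = 185−11² = 64
v_rel = (3, 3),  |v_rel|² = 18;  v_rel·d = (3)·(-11) + (3)·(-8) = -57
18·t² + 114·t + 64 = 0  ⇒  m = (-57)² − 18·64 = 2097
m = 2097 > 0,  v_rel·d = -57 < 0  ⇒  outside

inside=no margin=2097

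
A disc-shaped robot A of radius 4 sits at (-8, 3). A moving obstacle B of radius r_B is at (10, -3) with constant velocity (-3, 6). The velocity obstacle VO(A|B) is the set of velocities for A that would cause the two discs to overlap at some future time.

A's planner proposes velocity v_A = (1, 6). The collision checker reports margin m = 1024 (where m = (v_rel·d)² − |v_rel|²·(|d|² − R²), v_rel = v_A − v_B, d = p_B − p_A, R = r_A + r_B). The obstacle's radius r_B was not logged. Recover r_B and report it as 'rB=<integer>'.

m = 1024
d = (18, -6);  v_rel = (4, 0),  |v_rel|² = 16
v_rel×d = (4)·(-6) − (0)·(18) = -24
since m = R²·16 − (-24)²:  R² = (576 + 1024) / 16 = 100
R = √100 = 10  ⇒  r_B = 10 − 4 = 6

rB=6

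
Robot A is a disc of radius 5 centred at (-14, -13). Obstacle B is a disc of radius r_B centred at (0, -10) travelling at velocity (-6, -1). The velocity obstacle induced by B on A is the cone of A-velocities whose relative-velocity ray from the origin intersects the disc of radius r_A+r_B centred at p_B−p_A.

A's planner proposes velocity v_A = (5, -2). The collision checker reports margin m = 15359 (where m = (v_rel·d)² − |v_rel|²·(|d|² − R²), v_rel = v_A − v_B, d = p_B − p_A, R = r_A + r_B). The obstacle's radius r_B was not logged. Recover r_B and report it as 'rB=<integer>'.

m = 15359
d = (14, 3);  v_rel = (11, -1),  |v_rel|² = 122
v_rel×d = (11)·(3) − (-1)·(14) = 47
since m = R²·122 − 47²:  R² = (2209 + 15359) / 122 = 144
R = √144 = 12  ⇒  r_B = 12 − 5 = 7

rB=7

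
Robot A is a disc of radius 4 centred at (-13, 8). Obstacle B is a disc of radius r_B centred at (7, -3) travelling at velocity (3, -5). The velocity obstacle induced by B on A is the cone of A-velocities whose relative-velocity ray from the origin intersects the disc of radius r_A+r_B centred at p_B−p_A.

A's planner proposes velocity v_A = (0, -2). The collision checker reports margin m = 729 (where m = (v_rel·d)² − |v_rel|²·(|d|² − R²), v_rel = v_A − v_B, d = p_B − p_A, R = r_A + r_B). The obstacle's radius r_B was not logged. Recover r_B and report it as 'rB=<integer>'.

m = 729
d = (20, -11);  v_rel = (-3, 3),  |v_rel|² = 18
v_rel×d = (-3)·(-11) − (3)·(20) = -27
since m = R²·18 − (-27)²:  R² = (729 + 729) / 18 = 81
R = √81 = 9  ⇒  r_B = 9 − 4 = 5

rB=5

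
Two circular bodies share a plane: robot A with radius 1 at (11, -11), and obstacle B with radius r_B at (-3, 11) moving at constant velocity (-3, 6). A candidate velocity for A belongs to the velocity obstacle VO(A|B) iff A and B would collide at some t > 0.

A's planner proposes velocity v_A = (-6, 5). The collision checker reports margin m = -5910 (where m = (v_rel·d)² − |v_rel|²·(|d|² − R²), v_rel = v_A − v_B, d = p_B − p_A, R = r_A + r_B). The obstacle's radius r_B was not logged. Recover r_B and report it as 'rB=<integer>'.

m = -5910
d = (-14, 22);  v_rel = (-3, -1),  |v_rel|² = 10
v_rel×d = (-3)·(22) − (-1)·(-14) = -80
since m = R²·10 − (-80)²:  R² = (6400 + -5910) / 10 = 49
R = √49 = 7  ⇒  r_B = 7 − 1 = 6

rB=6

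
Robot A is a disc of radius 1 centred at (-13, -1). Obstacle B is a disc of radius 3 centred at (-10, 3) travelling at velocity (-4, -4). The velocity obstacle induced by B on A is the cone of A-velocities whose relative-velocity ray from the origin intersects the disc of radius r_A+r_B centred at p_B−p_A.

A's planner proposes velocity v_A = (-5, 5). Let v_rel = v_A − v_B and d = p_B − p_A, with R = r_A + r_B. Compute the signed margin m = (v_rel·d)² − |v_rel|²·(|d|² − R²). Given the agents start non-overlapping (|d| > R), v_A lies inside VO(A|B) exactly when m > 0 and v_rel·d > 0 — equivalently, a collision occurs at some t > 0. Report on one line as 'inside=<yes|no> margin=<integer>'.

d = (3, 4),  |d|² = 25;  R = 1+3 = 4,  c = 25−4² = 9
v_rel = (-1, 9),  |v_rel|² = 82;  v_rel·d = (-1)·(3) + (9)·(4) = 33
82·t² − 66·t + 9 = 0  ⇒  m = 33² − 82·9 = 351
m = 351 > 0,  v_rel·d = 33 > 0  ⇒  inside

inside=yes margin=351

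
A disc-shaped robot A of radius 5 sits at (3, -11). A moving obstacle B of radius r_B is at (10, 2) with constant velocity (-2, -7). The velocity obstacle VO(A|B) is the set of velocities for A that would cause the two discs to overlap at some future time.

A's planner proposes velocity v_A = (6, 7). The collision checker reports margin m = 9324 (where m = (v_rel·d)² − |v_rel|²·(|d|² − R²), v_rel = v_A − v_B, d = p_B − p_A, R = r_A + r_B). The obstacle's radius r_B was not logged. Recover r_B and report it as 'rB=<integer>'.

m = 9324
d = (7, 13);  v_rel = (8, 14),  |v_rel|² = 260
v_rel×d = (8)·(13) − (14)·(7) = 6
since m = R²·260 − 6²:  R² = (36 + 9324) / 260 = 36
R = √36 = 6  ⇒  r_B = 6 − 5 = 1

rB=1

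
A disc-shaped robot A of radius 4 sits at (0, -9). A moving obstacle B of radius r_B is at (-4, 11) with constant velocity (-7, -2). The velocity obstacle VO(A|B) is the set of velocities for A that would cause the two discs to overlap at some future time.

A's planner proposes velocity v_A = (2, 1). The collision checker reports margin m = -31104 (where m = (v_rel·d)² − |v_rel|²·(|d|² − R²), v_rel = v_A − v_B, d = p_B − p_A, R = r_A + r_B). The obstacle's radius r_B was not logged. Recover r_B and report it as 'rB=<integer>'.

m = -31104
d = (-4, 20);  v_rel = (9, 3),  |v_rel|² = 90
v_rel×d = (9)·(20) − (3)·(-4) = 192
since m = R²·90 − 192²:  R² = (36864 + -31104) / 90 = 64
R = √64 = 8  ⇒  r_B = 8 − 4 = 4

rB=4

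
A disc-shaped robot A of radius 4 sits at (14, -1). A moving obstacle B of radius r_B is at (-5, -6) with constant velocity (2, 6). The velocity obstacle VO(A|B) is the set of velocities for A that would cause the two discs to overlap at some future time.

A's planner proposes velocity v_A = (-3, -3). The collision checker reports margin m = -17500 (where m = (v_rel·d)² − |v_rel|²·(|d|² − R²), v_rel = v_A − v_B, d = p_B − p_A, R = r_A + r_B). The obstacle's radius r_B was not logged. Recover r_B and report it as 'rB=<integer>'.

m = -17500
d = (-19, -5);  v_rel = (-5, -9),  |v_rel|² = 106
v_rel×d = (-5)·(-5) − (-9)·(-19) = -146
since m = R²·106 − (-146)²:  R² = (21316 + -17500) / 106 = 36
R = √36 = 6  ⇒  r_B = 6 − 4 = 2

rB=2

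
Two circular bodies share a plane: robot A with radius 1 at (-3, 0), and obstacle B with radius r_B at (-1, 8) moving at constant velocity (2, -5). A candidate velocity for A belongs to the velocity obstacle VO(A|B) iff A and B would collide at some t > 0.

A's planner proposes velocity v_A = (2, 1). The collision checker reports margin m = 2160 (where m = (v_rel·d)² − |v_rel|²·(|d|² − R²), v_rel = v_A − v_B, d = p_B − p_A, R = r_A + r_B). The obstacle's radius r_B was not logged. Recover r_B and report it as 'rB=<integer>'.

m = 2160
d = (2, 8);  v_rel = (0, 6),  |v_rel|² = 36
v_rel×d = (0)·(8) − (6)·(2) = -12
since m = R²·36 − (-12)²:  R² = (144 + 2160) / 36 = 64
R = √64 = 8  ⇒  r_B = 8 − 1 = 7

rB=7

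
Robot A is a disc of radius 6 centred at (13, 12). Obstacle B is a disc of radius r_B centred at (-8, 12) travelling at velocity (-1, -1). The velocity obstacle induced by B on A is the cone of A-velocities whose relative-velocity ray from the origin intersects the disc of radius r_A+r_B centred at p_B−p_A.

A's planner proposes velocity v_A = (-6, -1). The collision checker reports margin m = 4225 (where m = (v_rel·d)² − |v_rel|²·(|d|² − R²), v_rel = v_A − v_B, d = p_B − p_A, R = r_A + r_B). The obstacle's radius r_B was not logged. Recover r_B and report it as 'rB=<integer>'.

m = 4225
d = (-21, 0);  v_rel = (-5, 0),  |v_rel|² = 25
v_rel×d = (-5)·(0) − (0)·(-21) = 0
since m = R²·25 − 0²:  R² = (0 + 4225) / 25 = 169
R = √169 = 13  ⇒  r_B = 13 − 6 = 7

rB=7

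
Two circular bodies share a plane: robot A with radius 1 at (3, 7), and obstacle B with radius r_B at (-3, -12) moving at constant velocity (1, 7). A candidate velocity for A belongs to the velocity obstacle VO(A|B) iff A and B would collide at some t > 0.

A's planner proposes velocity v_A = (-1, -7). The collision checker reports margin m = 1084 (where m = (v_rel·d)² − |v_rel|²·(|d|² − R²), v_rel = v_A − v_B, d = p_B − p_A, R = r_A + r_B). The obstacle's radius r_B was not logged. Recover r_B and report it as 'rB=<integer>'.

m = 1084
d = (-6, -19);  v_rel = (-2, -14),  |v_rel|² = 200
v_rel×d = (-2)·(-19) − (-14)·(-6) = -46
since m = R²·200 − (-46)²:  R² = (2116 + 1084) / 200 = 16
R = √16 = 4  ⇒  r_B = 4 − 1 = 3

rB=3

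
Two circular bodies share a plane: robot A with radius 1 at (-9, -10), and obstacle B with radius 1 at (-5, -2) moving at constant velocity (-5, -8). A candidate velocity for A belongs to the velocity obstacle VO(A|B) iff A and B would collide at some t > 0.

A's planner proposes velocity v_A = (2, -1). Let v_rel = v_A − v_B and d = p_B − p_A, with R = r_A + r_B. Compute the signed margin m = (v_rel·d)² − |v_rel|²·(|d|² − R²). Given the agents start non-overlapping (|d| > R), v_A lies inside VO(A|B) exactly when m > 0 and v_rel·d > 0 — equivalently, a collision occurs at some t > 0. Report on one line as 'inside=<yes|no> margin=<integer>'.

d = (4, 8),  |d|² = 80;  R = 1+1 = 2,  c = 80−2² = 76
v_rel = (7, 7),  |v_rel|² = 98;  v_rel·d = (7)·(4) + (7)·(8) = 84
98·t² − 168·t + 76 = 0  ⇒  m = 84² − 98·76 = -392
m = -392 < 0,  v_rel·d = 84 > 0  ⇒  outside

inside=no margin=-392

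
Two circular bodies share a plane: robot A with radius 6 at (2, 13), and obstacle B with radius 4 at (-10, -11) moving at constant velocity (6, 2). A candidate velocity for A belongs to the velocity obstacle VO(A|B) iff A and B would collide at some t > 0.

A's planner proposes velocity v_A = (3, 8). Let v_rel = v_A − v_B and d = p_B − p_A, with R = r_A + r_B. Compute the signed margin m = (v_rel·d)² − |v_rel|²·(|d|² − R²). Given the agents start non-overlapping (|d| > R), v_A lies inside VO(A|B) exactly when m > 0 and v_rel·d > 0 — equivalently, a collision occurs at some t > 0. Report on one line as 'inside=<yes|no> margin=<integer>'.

d = (-12, -24),  |d|² = 720;  R = 6+4 = 10,  c = 720−10² = 620
v_rel = (-3, 6),  |v_rel|² = 45;  v_rel·d = (-3)·(-12) + (6)·(-24) = -108
45·t² + 216·t + 620 = 0  ⇒  m = (-108)² − 45·620 = -16236
m = -16236 < 0,  v_rel·d = -108 < 0  ⇒  outside

inside=no margin=-16236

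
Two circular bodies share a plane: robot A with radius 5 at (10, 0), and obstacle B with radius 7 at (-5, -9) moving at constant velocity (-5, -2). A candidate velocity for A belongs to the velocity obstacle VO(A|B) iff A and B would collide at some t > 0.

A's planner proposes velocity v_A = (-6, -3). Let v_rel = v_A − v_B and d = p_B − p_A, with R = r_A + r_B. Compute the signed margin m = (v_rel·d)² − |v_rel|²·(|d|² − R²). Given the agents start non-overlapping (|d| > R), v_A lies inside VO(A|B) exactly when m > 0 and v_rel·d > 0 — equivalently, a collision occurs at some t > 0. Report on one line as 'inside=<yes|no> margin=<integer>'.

d = (-15, -9),  |d|² = 306;  R = 5+7 = 12,  c = 306−12² = 162
v_rel = (-1, -1),  |v_rel|² = 2;  v_rel·d = (-1)·(-15) + (-1)·(-9) = 24
2·t² − 48·t + 162 = 0  ⇒  m = 24² − 2·162 = 252
m = 252 > 0,  v_rel·d = 24 > 0  ⇒  inside

inside=yes margin=252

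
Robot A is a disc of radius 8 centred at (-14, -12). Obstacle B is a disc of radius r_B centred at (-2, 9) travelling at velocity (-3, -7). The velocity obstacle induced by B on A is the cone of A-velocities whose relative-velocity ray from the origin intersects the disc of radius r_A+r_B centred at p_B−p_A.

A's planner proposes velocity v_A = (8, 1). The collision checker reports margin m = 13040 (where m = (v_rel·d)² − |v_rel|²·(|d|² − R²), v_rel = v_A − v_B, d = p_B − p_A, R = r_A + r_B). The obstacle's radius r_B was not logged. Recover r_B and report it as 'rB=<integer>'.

m = 13040
d = (12, 21);  v_rel = (11, 8),  |v_rel|² = 185
v_rel×d = (11)·(21) − (8)·(12) = 135
since m = R²·185 − 135²:  R² = (18225 + 13040) / 185 = 169
R = √169 = 13  ⇒  r_B = 13 − 8 = 5

rB=5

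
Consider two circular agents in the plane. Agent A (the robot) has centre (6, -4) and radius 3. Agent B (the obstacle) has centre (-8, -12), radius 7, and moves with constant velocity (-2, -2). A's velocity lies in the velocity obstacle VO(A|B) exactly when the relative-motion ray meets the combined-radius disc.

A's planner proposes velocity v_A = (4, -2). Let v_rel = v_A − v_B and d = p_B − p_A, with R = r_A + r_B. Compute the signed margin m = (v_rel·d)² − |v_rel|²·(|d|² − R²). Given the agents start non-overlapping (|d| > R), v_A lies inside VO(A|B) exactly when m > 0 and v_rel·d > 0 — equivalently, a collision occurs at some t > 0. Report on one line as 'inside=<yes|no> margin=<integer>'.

d = (-14, -8),  |d|² = 260;  R = 3+7 = 10,  c = 260−10² = 160
v_rel = (6, 0),  |v_rel|² = 36;  v_rel·d = (6)·(-14) + (0)·(-8) = -84
36·t² + 168·t + 160 = 0  ⇒  m = (-84)² − 36·160 = 1296
m = 1296 > 0,  v_rel·d = -84 < 0  ⇒  outside

inside=no margin=1296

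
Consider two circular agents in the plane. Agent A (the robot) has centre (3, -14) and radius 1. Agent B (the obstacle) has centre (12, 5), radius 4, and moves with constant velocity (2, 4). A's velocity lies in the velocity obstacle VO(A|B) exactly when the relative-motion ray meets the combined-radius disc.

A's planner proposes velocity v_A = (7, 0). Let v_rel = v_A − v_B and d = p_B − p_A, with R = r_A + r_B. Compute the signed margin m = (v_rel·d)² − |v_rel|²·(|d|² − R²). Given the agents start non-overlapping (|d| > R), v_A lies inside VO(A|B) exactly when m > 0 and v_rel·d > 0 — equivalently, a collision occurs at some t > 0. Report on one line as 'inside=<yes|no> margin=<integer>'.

d = (9, 19),  |d|² = 442;  R = 1+4 = 5,  c = 442−5² = 417
v_rel = (5, -4),  |v_rel|² = 41;  v_rel·d = (5)·(9) + (-4)·(19) = -31
41·t² + 62·t + 417 = 0  ⇒  m = (-31)² − 41·417 = -16136
m = -16136 < 0,  v_rel·d = -31 < 0  ⇒  outside

inside=no margin=-16136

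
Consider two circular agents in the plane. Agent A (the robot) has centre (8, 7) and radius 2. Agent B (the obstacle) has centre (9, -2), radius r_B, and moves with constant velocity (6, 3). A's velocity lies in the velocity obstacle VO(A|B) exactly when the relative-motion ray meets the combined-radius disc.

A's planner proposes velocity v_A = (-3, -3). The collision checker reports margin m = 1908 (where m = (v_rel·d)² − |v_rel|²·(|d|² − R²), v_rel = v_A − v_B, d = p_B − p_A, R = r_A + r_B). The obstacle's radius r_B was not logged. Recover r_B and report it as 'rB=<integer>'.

m = 1908
d = (1, -9);  v_rel = (-9, -6),  |v_rel|² = 117
v_rel×d = (-9)·(-9) − (-6)·(1) = 87
since m = R²·117 − 87²:  R² = (7569 + 1908) / 117 = 81
R = √81 = 9  ⇒  r_B = 9 − 2 = 7

rB=7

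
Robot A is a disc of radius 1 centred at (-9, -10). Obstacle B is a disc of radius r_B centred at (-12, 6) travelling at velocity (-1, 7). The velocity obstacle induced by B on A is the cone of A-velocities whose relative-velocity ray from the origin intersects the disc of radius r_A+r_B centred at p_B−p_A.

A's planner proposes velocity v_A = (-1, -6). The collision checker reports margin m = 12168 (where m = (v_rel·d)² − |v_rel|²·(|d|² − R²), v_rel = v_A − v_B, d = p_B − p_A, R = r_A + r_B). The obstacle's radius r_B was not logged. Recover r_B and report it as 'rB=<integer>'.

m = 12168
d = (-3, 16);  v_rel = (0, -13),  |v_rel|² = 169
v_rel×d = (0)·(16) − (-13)·(-3) = -39
since m = R²·169 − (-39)²:  R² = (1521 + 12168) / 169 = 81
R = √81 = 9  ⇒  r_B = 9 − 1 = 8

rB=8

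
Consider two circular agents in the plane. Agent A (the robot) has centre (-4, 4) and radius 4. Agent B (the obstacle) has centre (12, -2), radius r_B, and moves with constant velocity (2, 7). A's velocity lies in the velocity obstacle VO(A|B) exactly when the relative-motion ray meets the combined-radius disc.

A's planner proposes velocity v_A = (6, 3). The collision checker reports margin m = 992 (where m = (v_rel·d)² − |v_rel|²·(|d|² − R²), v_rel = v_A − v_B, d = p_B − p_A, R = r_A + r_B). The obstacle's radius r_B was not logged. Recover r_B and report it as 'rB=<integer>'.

m = 992
d = (16, -6);  v_rel = (4, -4),  |v_rel|² = 32
v_rel×d = (4)·(-6) − (-4)·(16) = 40
since m = R²·32 − 40²:  R² = (1600 + 992) / 32 = 81
R = √81 = 9  ⇒  r_B = 9 − 4 = 5

rB=5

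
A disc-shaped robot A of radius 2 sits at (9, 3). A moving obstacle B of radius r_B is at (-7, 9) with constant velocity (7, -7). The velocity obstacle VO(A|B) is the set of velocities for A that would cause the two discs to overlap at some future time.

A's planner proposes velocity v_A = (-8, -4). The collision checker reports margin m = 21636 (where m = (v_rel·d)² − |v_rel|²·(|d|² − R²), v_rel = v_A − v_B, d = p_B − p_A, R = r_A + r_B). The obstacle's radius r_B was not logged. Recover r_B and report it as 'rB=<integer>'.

m = 21636
d = (-16, 6);  v_rel = (-15, 3),  |v_rel|² = 234
v_rel×d = (-15)·(6) − (3)·(-16) = -42
since m = R²·234 − (-42)²:  R² = (1764 + 21636) / 234 = 100
R = √100 = 10  ⇒  r_B = 10 − 2 = 8

rB=8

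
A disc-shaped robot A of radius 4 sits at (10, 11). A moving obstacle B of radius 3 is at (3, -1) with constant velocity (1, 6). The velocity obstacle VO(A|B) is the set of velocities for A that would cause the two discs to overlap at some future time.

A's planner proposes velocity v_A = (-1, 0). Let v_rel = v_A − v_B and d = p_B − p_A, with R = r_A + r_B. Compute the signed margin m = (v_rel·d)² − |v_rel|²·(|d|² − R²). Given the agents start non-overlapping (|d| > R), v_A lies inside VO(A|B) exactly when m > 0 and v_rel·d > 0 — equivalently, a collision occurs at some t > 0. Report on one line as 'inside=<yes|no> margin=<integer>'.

d = (-7, -12),  |d|² = 193;  R = 4+3 = 7,  c = 193−7² = 144
v_rel = (-2, -6),  |v_rel|² = 40;  v_rel·d = (-2)·(-7) + (-6)·(-12) = 86
40·t² − 172·t + 144 = 0  ⇒  m = 86² − 40·144 = 1636
m = 1636 > 0,  v_rel·d = 86 > 0  ⇒  inside

inside=yes margin=1636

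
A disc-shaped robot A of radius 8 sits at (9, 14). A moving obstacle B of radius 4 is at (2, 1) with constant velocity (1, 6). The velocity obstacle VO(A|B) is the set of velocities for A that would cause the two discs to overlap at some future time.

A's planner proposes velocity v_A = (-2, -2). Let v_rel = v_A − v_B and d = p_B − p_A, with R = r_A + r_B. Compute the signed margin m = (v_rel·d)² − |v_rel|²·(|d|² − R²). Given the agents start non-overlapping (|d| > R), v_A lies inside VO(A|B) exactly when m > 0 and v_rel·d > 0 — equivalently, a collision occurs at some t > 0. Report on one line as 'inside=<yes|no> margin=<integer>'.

d = (-7, -13),  |d|² = 218;  R = 8+4 = 12,  c = 218−12² = 74
v_rel = (-3, -8),  |v_rel|² = 73;  v_rel·d = (-3)·(-7) + (-8)·(-13) = 125
73·t² − 250·t + 74 = 0  ⇒  m = 125² − 73·74 = 10223
m = 10223 > 0,  v_rel·d = 125 > 0  ⇒  inside

inside=yes margin=10223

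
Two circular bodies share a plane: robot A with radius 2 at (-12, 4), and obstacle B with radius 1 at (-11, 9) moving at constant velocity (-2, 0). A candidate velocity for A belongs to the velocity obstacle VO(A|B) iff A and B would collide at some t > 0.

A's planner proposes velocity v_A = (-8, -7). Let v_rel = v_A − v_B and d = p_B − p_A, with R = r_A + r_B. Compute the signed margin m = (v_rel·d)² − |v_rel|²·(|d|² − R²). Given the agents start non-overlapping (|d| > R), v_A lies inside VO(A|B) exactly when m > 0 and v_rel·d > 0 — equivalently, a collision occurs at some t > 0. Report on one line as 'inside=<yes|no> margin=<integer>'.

d = (1, 5),  |d|² = 26;  R = 2+1 = 3,  c = 26−3² = 17
v_rel = (-6, -7),  |v_rel|² = 85;  v_rel·d = (-6)·(1) + (-7)·(5) = -41
85·t² + 82·t + 17 = 0  ⇒  m = (-41)² − 85·17 = 236
m = 236 > 0,  v_rel·d = -41 < 0  ⇒  outside

inside=no margin=236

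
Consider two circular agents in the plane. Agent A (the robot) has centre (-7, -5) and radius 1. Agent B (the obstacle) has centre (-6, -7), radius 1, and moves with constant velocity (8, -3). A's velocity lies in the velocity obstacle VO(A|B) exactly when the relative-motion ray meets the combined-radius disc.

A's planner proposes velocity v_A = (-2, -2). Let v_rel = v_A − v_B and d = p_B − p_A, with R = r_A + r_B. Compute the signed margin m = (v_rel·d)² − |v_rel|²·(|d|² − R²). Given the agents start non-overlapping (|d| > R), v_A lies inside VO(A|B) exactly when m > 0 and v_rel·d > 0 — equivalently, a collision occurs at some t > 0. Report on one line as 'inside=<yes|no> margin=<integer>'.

d = (1, -2),  |d|² = 5;  R = 1+1 = 2,  c = 5−2² = 1
v_rel = (-10, 1),  |v_rel|² = 101;  v_rel·d = (-10)·(1) + (1)·(-2) = -12
101·t² + 24·t + 1 = 0  ⇒  m = (-12)² − 101·1 = 43
m = 43 > 0,  v_rel·d = -12 < 0  ⇒  outside

inside=no margin=43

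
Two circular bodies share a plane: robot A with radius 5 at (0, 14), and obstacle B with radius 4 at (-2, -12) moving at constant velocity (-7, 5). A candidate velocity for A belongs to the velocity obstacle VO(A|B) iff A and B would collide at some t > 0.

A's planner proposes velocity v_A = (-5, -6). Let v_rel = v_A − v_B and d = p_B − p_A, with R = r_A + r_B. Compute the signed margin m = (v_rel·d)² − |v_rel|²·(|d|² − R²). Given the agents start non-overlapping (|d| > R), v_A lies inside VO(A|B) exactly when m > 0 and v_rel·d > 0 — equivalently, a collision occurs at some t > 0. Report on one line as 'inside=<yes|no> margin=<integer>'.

d = (-2, -26),  |d|² = 680;  R = 5+4 = 9,  c = 680−9² = 599
v_rel = (2, -11),  |v_rel|² = 125;  v_rel·d = (2)·(-2) + (-11)·(-26) = 282
125·t² − 564·t + 599 = 0  ⇒  m = 282² − 125·599 = 4649
m = 4649 > 0,  v_rel·d = 282 > 0  ⇒  inside

inside=yes margin=4649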